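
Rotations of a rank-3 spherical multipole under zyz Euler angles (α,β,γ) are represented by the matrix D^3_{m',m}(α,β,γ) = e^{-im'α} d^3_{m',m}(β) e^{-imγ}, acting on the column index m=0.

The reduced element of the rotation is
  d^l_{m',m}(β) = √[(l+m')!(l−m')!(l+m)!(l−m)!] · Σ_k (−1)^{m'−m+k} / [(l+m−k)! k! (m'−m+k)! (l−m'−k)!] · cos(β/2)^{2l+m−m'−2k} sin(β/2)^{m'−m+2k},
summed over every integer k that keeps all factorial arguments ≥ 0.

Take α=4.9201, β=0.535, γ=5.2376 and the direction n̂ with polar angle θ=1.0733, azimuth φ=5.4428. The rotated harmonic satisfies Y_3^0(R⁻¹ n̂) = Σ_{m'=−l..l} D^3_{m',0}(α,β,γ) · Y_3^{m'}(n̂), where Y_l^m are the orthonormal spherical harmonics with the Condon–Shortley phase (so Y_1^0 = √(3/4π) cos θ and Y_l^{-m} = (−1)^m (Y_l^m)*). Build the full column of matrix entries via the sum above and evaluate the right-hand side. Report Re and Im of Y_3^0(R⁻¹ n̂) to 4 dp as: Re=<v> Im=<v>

Need the full column D^3_{m',0} for m'=−3..3 at α=4.9201, β=0.5350, γ=5.2376.
cos(β/2)=0.964435, sin(β/2)=0.264321
d^3_{-3,0}: single k=3 term ⇒ +0.074085;  D = -0.043235+0.060161i
d^3_{-2,0}: k∈[2..3] ⇒ +0.331067 -0.024868 = +0.306199;  D = -0.280156-0.123575i
d^3_{-1,0}: k∈[1..3] ⇒ +0.763988 -0.172158 +0.004310 = +0.596141;  D = +0.122937-0.583327i
d^3_{0,0}: k∈[0..3] ⇒ +0.804706 -0.543999 +0.040862 -0.000341 = +0.301228;  D = +0.301228+0.000000i
d^3_{1,0}: k∈[0..2] ⇒ -0.763988 +0.172158 -0.004310 = -0.596141;  D = -0.122937-0.583327i
d^3_{2,0}: k∈[0..1] ⇒ +0.331067 -0.024868 = +0.306199;  D = -0.280156+0.123575i
d^3_{3,0}: single k=0 term ⇒ -0.074085;  D = +0.043235+0.060161i
Y_3^{m'}(θ=1.0733,φ=5.4428) and Σ D·Y over m':
  (-0.0432+0.0602i)·(-0.2304+0.1646i)  (-0.2802-0.1236i)·(-0.0413+0.3744i)  (+0.1229-0.5833i)·(+0.0263+0.0293i)  (+0.3012+0.0000i)·(-0.3315+0.0000i)  (-0.1229-0.5833i)·(-0.0263+0.0293i)  (-0.2802+0.1236i)·(-0.0413-0.3744i)  (+0.0432+0.0602i)·(+0.2304+0.1646i)
Y_3^0(R⁻¹ n̂) = +0.056653-0.000000i

Re=0.0567 Im=0.0000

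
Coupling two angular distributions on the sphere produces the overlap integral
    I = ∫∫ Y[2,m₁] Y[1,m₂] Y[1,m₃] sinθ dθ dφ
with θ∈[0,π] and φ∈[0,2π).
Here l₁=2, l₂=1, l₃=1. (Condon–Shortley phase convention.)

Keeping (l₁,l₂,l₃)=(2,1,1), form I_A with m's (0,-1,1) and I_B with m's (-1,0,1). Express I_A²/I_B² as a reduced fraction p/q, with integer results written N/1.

1/3

l's match ⇒ only the (l;m) 3-j factors differ between A and B.
A: triangle coeff Δ(2,1,1) = 1/30; Σ_t [0,0]: t=0:+1/4 = 1/4; (3j)²=1/30 [(2 1 1; 0 -1 1)], sign=+1
B: triangle coeff Δ(2,1,1) = 1/30; Σ_t [1,1]: t=1:−1/2 = -1/2; (3j)²=1/10 [(2 1 1; -1 0 1)], sign=-1
I_A²/I_B² = (1/30)/(1/10) = 1/3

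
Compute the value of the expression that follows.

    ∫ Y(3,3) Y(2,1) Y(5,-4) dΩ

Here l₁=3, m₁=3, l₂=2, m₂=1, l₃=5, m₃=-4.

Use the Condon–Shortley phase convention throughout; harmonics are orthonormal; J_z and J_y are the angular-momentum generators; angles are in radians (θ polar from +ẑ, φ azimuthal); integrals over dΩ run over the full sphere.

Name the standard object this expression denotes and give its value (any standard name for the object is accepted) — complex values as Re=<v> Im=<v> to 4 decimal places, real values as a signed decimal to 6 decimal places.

Gaunt coefficient, +0.219610

This is a Gaunt coefficient — the integral of a triple product of spherical harmonics over the sphere.
m-sum 0 ✓  L=10 even ✓  1≤5≤5 ✓
Π(2lᵢ+1) = 7×5×11 = 385
triangle coeff Δ(3,2,5) = 1/2310
Σ_t [0,0]: t=0:+1/144 = 1/144
(3j)²=10/231 [(3 2 5; 0 0 0)], sign=-1
Σ_t [0,0]: t=0:+1/4320 = 1/4320
(3j)²=2/55 [(3 2 5; 3 1 -4)], sign=-1
⇒ 4πI² = 20/33
I = (+1)√(20/33/(4π)) = 0.21961050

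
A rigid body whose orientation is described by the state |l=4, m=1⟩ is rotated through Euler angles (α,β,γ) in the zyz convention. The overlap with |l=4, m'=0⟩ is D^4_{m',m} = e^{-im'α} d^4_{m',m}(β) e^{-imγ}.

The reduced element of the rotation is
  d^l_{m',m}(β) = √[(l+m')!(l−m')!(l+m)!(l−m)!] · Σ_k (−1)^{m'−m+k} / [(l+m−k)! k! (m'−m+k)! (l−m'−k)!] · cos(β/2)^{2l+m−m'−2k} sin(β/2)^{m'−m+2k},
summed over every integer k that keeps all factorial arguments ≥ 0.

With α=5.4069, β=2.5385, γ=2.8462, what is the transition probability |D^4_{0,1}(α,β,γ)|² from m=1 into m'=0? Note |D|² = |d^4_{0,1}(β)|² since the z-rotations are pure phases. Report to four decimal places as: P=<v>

P=0.2084

First d^4_{0,1}(β=2.5385), then the phase factors e^{-i(0)α} and e^{-i(1)γ}:
With c≡cos(β/2)=0.296997 and s≡sin(β/2)=0.954878, N=[24·24·120·6]^{1/2}=643.987578
The bounds max(0,m−m')=1 and min(l+m,l−m')=4 give 4 terms
  k=1: (−1)^0·643.9876/(144)·0.2970^7·0.9549^1 = +0.000870
  k=2: (−1)^1·643.9876/(24)·0.2970^5·0.9549^3 = -0.053985
  k=3: (−1)^2·643.9876/(24)·0.2970^3·0.9549^5 = +0.558037
  k=4: (−1)^3·643.9876/(144)·0.2970^1·0.9549^7 = -0.961399
d^4_{0,1}(2.5385) = +0.000870 -0.053985 +0.558037 -0.961399 = -0.456476
|D^4_{0,1}|² = |d^4_{0,1}(β)|² = (-0.456476)² = 0.208370 (the z-rotation phases have unit modulus)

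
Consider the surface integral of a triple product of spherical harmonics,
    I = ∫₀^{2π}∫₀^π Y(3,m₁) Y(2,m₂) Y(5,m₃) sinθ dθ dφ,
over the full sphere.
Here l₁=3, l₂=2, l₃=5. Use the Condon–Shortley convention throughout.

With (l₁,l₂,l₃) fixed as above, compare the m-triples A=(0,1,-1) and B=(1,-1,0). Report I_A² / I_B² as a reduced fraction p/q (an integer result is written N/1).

Shared (l₁,l₂,l₃)=(3,2,5): N and (l;000)² cancel in I_A²/I_B².
A: Δ = 0!·6!·4!/11! = 1/2310; Racah Σ t=0..0: t=0:+1/216 = 1/216; ⇒ 3j(3 2 5; 0 1 -1)² = 8/231, sgn +1
B: Δ = 0!·6!·4!/11! = 1/2310; Racah Σ t=0..0: t=0:+1/288 = 1/288; ⇒ 3j(3 2 5; 1 -1 0)² = 5/231, sgn -1
I_A²/I_B² = (8/231)/(5/231) = 8/5

8/5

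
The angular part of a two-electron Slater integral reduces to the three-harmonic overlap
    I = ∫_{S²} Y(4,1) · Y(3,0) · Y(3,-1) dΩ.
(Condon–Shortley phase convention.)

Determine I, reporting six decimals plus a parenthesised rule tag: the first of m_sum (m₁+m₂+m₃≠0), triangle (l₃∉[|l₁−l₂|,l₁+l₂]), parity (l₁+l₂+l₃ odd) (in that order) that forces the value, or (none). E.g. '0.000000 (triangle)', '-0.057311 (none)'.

-0.099323 (none)

m-sum 0 ✓  L=10 even ✓  1≤3≤7 ✓
Π(2lᵢ+1) = 9×7×7 = 441
triangle coeff Δ(4,3,3) = 1/34650
Σ_t [1,3]: t=1:−1/72 t=2:+1/16 t=3:−1/72 = 5/144
(3j)²=2/77 [(4 3 3; 0 0 0)], sign=-1
Σ_t [1,3]: t=1:−1/48 t=2:+1/24 t=3:−1/288 = 5/288
(3j)²=5/462 [(4 3 3; 1 0 -1)], sign=+1
⇒ 4πI² = 15/121
I = (-1)√(15/121/(4π)) = -0.09932258
No selection rule forces the value: the integral is nonzero (none).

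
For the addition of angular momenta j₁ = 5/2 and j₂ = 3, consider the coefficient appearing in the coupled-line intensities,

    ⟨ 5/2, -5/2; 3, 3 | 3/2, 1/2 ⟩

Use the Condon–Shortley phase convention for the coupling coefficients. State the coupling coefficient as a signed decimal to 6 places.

+√(5/14) = +0.597614

√[4·4!1!2!/8! · 0!5!6!0!2!1!] = √(5760/7)
  +(−1)^4/∏(4,0,1,2,0,0)! = 1/48  (running 1/48)
⟨..|..⟩ = √(5760/7)·(1/48) = +0.597614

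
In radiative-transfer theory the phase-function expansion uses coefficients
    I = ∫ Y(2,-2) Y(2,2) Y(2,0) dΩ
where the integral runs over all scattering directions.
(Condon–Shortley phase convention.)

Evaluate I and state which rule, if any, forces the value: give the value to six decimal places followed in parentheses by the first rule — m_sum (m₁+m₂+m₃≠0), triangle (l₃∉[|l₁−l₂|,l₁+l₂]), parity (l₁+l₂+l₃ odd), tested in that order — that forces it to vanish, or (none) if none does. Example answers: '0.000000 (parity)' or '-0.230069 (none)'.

-0.180224 (none)

Rules hold: Σm=0, L=6 even, 0≤2≤4.
N = 5·5·5 = 125
Δ = 2!·2!·2!/7! = 1/630
Racah Σ t=0..2: t=0:+1/8 t=1:−1/1 t=2:+1/8 = -3/4
⇒ 3j(2 2 2; 0 0 0)² = 2/35, sgn -1
Racah Σ t=2..2: t=2:+1/8 = 1/8
⇒ 3j(2 2 2; -2 2 0)² = 2/35, sgn +1
4πI² = N·(3j₀)²·(3jₘ)² = 20/49
I = -1·√(0.408163/4π) = -0.18022375
No selection rule forces the value: the integral is nonzero (none).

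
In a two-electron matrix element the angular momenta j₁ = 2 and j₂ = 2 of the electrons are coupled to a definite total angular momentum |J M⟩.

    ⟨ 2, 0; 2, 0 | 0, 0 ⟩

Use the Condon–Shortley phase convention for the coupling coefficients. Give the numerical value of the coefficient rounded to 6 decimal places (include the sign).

+0.447214

j₁+j₂−J=4  J+j₁−j₂=0  J−j₁+j₂=0  j₁+j₂+J+1=5
(j₁±m₁, j₂±m₂, J±M) = (2,2,2,2,0,0)
P² = 16/5
sum k=2..2:
  [2] +1/4 = 1/4
S = 1/4
C² = P²·S² = 1/5 ; C = +0.447214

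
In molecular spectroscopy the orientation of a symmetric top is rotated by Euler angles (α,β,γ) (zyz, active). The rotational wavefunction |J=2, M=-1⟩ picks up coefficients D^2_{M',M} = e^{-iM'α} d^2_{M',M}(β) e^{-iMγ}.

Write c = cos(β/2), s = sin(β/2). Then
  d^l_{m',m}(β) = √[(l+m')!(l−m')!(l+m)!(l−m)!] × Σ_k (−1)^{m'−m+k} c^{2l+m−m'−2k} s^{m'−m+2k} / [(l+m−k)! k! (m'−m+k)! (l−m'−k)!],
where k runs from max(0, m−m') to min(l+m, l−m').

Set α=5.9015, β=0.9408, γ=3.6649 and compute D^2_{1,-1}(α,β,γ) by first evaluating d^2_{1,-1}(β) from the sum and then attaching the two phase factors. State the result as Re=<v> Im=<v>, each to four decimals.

D^2_{1,-1}(5.9015,0.9408,3.6649) = e^{-i·1·5.9015}·d^2_{1,-1}(0.9408)·e^{-i·-1·3.6649}. Compute d first:
With c≡cos(β/2)=0.891387 and s≡sin(β/2)=0.453243, N=[6·1·1·6]^{1/2}=6.000000
The bounds max(0,m−m')=0 and min(l+m,l−m')=1 give 2 terms
  k=0: (−1)^2·6.0000/(2)·0.8914^2·0.4532^2 = +0.489684
  k=1: (−1)^3·6.0000/(6)·0.8914^0·0.4532^4 = -0.042201
d^2_{1,-1}(0.9408) = +0.489684 -0.042201 = +0.447483
Attach z-rotation phases: D = e^{-i(1)(5.9015)}·(+0.447483)·e^{-i(-1)(3.6649)} = -0.276406-0.351910i

Re=-0.2764 Im=-0.3519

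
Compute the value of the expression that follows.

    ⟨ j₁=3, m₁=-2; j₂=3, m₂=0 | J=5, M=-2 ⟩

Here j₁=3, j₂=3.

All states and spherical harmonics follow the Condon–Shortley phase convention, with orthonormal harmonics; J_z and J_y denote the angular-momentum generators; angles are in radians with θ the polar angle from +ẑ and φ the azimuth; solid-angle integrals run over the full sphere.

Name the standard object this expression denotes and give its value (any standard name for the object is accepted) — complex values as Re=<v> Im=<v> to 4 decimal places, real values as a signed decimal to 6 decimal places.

Clebsch–Gordan coefficient, −√(1/3) ≈ -0.577350

This is a Clebsch–Gordan (vector-coupling) coefficient.
√[11·1!5!5!/12! · 1!5!3!3!3!7!] = √(43200)
  +(−1)^0/∏(0,1,5,3,0,2)! = 1/1440  (running 1/1440)
  +(−1)^1/∏(1,0,4,2,1,3)! = -1/288  (running -1/360)
⟨..|..⟩ = √(43200)·(-1/360) = -0.577350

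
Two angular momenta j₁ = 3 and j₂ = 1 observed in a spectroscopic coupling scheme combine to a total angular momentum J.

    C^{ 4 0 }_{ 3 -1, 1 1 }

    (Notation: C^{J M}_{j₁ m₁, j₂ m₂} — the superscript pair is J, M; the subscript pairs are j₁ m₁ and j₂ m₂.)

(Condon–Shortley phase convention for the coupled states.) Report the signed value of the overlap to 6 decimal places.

+√(3/14) = +0.462910

triangle: 0!*6!*2!/9! = 1440/362880
(j±m)!: 2!*4!*2!*0!*4!*4! = 55296
prefactor² = (2J+1)*Δ*N² = 13824/7
  k=0: +1/(0!*0!*4!*2!*2!*0!) = 1/96
Σ = 1/96  ⇒  CG² = 13824/7*(1/96)² = 3/14
CG = +√(3/14) = +0.462910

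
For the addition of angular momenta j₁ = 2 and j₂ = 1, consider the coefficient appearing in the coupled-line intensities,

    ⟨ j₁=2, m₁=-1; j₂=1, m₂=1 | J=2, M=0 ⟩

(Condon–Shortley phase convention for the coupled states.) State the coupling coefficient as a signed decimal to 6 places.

j₁+j₂−J=1  J+j₁−j₂=3  J−j₁+j₂=1  j₁+j₂+J+1=6
(j₁±m₁, j₂±m₂, J±M) = (1,3,2,0,2,2)
P² = 2
sum k=1..1:
  [1] −1/2 = -1/2
S = -1/2
C² = P²·S² = 1/2 ; C = -0.707107

-0.707107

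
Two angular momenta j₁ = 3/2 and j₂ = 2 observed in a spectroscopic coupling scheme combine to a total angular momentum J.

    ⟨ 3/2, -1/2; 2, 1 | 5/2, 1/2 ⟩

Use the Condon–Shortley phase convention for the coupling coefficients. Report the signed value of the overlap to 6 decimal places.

-0.597614

√[6·1!2!3!/7! · 1!2!3!1!3!2!] = √(72/35)
  +(−1)^0/∏(0,1,2,3,0,0)! = 1/12  (running 1/12)
  +(−1)^1/∏(1,0,1,2,1,1)! = -1/2  (running -5/12)
⟨..|..⟩ = √(72/35)·(-5/12) = -0.597614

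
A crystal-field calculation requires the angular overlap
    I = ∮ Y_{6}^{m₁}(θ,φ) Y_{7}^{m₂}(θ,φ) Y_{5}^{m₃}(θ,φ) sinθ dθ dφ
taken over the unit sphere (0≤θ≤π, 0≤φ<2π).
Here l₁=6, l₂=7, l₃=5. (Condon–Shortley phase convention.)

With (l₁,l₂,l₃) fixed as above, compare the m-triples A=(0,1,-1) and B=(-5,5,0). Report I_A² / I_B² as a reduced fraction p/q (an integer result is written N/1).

14/5

Shared (l₁,l₂,l₃)=(6,7,5): N and (l;000)² cancel in I_A²/I_B².
A: Δ = 8!·4!·6!/19! = 1/174594420; Racah Σ t=2..6: t=2:+1/24883200 t=3:−1/518400 t=4:+1/110592 t=5:−1/155520 t=6:+1/1658880 = 11/8294400; ⇒ 3j(6 7 5; 0 1 -1)² = 11/4199, sgn +1
B: Δ = 8!·4!·6!/19! = 1/174594420; Racah Σ t=7..8: t=7:−1/14515200 t=8:+1/11612160 = 1/58060800; ⇒ 3j(6 7 5; -5 5 0)² = 55/58786, sgn -1
I_A²/I_B² = (11/4199)/(55/58786) = 14/5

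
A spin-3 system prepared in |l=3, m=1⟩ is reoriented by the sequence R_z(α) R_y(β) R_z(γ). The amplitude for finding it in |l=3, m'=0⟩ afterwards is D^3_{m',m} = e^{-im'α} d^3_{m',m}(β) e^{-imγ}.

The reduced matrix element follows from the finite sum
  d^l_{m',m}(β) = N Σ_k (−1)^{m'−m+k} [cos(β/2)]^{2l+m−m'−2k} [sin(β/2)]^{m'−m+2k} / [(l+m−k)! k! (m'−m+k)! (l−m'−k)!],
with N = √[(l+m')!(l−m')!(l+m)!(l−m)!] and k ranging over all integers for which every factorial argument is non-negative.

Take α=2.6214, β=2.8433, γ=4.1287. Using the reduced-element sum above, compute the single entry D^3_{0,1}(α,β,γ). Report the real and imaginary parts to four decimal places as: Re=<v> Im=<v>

D^3_{0,1}(2.6214,2.8433,4.1287) = e^{-i·0·2.6214}·d^3_{0,1}(2.8433)·e^{-i·1·4.1287}. Compute d first:
With c≡cos(β/2)=0.148594 and s≡sin(β/2)=0.988898, N=[6·6·24·2]^{1/2}=41.569219
k∈{1,2,3} keeps every argument non-negative
  k=1: (−1)^0·41.5692/(12)·0.1486^5·0.9889^1 = +0.000248
  k=2: (−1)^1·41.5692/(4)·0.1486^3·0.9889^3 = -0.032974
  k=3: (−1)^2·41.5692/(12)·0.1486^1·0.9889^5 = +0.486799
d^3_{0,1}(2.8433) = +0.000248 -0.032974 +0.486799 = +0.454074
D = (+1.000000+0.000000i)·(+0.454074)·(-0.551106+0.834435i) = -0.250243+0.378895i

Re=-0.2502 Im=0.3789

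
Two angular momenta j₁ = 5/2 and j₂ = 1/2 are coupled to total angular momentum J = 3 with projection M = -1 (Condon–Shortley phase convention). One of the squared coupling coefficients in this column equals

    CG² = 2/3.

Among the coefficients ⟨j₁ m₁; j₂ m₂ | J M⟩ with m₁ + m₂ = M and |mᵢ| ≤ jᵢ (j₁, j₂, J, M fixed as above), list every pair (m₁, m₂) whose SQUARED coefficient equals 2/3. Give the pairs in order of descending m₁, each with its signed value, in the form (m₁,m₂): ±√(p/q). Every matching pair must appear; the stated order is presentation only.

Admissible pairs with m₁+m₂ = M = -1: (-3/2,1/2), (-1/2,-1/2)
  (m₁,m₂)=(-1/2,-1/2): CG² = 2/3, CG = +√(2/3)   ← matches the target
  (m₁,m₂)=(-3/2,1/2): CG² = 1/3, CG = +√(1/3)
Pairs with CG² = 2/3: (-1/2,-1/2): +√(2/3)

(-1/2,-1/2): +√(2/3)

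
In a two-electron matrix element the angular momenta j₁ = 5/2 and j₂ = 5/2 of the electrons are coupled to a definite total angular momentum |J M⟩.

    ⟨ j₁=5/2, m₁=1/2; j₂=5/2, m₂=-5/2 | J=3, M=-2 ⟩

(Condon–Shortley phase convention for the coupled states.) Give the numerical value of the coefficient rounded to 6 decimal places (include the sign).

+√(5/12) ≈ +0.645497

√[7·2!3!3!/9! · 3!2!0!5!1!5!] = √(240)
  +(−1)^0/∏(0,2,2,0,1,3)! = 1/24  (running 1/24)
⟨..|..⟩ = √(240)·(1/24) = +0.645497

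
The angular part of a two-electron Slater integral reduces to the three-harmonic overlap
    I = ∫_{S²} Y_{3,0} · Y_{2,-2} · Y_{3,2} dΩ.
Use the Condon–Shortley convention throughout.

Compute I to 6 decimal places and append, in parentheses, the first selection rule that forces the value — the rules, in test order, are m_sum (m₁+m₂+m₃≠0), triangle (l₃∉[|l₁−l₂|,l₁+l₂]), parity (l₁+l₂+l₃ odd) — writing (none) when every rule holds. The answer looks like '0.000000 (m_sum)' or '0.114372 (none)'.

m-sum 0 ✓  L=8 even ✓  1≤3≤5 ✓
Π(2lᵢ+1) = 7×5×7 = 245
triangle coeff Δ(3,2,3) = 1/3780
Σ_t [0,2]: t=0:+1/24 t=1:−1/4 t=2:+1/24 = -1/6
(3j)²=4/105 [(3 2 3; 0 0 0)], sign=+1
Σ_t [0,0]: t=0:+1/24 = 1/24
(3j)²=1/21 [(3 2 3; 0 -2 2)], sign=-1
⇒ 4πI² = 4/9
I = (-1)√(4/9/(4π)) = -0.18806319
No selection rule forces the value: the integral is nonzero (none).

-0.188063 (none)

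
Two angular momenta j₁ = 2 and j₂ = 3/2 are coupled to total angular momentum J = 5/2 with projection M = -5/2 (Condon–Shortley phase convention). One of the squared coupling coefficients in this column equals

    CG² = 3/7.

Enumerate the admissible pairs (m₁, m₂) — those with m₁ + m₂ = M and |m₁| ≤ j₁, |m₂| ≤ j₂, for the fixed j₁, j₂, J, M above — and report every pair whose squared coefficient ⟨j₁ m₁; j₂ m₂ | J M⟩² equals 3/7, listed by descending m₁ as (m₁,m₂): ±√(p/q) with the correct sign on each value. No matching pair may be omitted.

Admissible pairs with m₁+m₂ = M = -5/2: (-2,-1/2), (-1,-3/2)
  (m₁,m₂)=(-1,-3/2): CG² = 3/7, CG = +√(3/7)   ← matches the target
  (m₁,m₂)=(-2,-1/2): CG² = 4/7, CG = −√(4/7)
Pairs with CG² = 3/7: (-1,-3/2): +√(3/7)

(-1,-3/2): +√(3/7)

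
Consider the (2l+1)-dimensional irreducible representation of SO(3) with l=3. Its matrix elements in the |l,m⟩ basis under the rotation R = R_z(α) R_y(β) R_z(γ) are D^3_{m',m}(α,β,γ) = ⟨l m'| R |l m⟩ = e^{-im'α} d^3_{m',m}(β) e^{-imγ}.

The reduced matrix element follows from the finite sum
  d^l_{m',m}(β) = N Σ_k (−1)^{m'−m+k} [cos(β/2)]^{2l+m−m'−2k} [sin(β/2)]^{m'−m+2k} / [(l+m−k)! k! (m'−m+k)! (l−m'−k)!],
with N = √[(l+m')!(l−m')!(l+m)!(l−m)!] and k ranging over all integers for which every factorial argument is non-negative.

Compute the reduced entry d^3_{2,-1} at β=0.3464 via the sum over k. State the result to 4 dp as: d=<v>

d^3_{2,-1}(β=0.3464) via the finite sum:
With c≡cos(β/2)=0.985038 and s≡sin(β/2)=0.172335, N=[120·1·2·24]^{1/2}=75.894664
Admissible k: 0..1 (factorial args all ≥0)
  k=0: (−1)^3·75.8947/(12)·0.9850^3·0.1723^3 = -0.030939
  k=1: (−1)^4·75.8947/(24)·0.9850^1·0.1723^5 = +0.000474
d^3_{2,-1}(0.3464) = -0.030939 +0.000474 = -0.030466

d=-0.0305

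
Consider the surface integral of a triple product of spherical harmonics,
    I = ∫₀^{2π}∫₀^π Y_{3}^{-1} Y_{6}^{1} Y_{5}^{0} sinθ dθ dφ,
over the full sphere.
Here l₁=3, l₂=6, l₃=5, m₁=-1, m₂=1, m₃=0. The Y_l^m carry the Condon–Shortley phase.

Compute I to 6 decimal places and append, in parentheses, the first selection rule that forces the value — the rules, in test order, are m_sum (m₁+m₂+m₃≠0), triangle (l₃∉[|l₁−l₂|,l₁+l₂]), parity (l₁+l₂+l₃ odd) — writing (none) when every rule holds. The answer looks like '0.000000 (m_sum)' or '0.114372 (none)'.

-0.077843 (none)

m-sum 0 ✓  L=14 even ✓  3≤5≤9 ✓
Π(2lᵢ+1) = 7×13×11 = 1001
triangle coeff Δ(3,6,5) = 1/675675
Σ_t [1,3]: t=1:−1/8640 t=2:+1/2304 t=3:−1/8640 = 7/34560
(3j)²=7/429 [(3 6 5; 0 0 0)], sign=-1
Σ_t [2,4]: t=2:+1/5760 t=3:−1/3456 t=4:+1/34560 = -1/11520
(3j)²=2/429 [(3 6 5; -1 1 0)], sign=+1
⇒ 4πI² = 98/1287
I = (-1)√(98/1287/(4π)) = -0.07784287
No selection rule forces the value: the integral is nonzero (none).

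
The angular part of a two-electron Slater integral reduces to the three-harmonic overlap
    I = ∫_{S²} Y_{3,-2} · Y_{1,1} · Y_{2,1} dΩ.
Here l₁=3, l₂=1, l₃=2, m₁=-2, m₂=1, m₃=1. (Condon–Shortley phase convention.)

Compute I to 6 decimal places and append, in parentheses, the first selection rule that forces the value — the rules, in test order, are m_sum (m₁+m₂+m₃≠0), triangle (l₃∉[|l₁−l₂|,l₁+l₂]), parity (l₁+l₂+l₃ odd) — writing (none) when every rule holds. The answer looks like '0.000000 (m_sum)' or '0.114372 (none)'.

Rules hold: Σm=0, L=6 even, 2≤2≤4.
N = 7·3·5 = 105
Δ = 2!·4!·0!/7! = 1/105
Racah Σ t=1..1: t=1:−1/4 = -1/4
⇒ 3j(3 1 2; 0 0 0)² = 3/35, sgn -1
Racah Σ t=2..2: t=2:+1/12 = 1/12
⇒ 3j(3 1 2; -2 1 1)² = 2/21, sgn -1
4πI² = N·(3j₀)²·(3jₘ)² = 6/7
I = +1·√(0.857143/4π) = 0.26116903
No selection rule forces the value: the integral is nonzero (none).

0.261169 (none)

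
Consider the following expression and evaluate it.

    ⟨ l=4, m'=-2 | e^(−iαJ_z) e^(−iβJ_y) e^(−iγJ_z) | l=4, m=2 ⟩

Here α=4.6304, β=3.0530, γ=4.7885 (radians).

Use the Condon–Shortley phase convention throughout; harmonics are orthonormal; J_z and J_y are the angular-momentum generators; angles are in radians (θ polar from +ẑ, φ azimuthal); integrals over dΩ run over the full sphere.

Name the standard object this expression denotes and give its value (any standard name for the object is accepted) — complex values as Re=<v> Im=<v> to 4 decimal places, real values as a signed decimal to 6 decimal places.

This is a Wigner D-matrix element — the rotation-matrix element ⟨l m'| R(α,β,γ) |l m⟩ in the angular-momentum basis.
Split into d^4_{-2,2}(β=3.0530) × two z-phases.
c=cos(3.053000/2)=0.044282, s=sin(3.053000/2)=0.999019; N=√[2·720·720·2]=1440.000000
Admissible k: 4..6 (factorial args all ≥0)
  k=4: (−1)^0·1440.0000/(96)·0.0443^4·0.9990^4 = +0.000057
  k=5: (−1)^1·1440.0000/(120)·0.0443^2·0.9990^6 = -0.023392
  k=6: (−1)^2·1440.0000/(1440)·0.0443^0·0.9990^8 = +0.992180
d^4_{-2,2}(3.0530) = +0.000057 -0.023392 +0.992180 = +0.968845
Phases: e^{-i·(-2)·4.6304}=-0.986586+0.163244i, e^{-i·(2)·4.7885}=-0.988437+0.151635i ⇒ D=+0.920813-0.301269i

Wigner D-matrix element, Re=0.9208 Im=-0.3013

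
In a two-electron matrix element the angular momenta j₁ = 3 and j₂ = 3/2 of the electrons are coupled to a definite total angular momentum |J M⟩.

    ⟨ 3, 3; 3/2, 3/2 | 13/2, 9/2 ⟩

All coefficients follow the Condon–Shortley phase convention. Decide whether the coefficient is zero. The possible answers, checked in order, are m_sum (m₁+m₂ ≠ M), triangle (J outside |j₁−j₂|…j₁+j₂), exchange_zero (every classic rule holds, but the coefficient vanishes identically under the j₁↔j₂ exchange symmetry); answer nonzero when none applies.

triangle

m-sum: m₁+m₂ = 3+3/2 = 9/2, M = 9/2  ✓
triangle: need |j₁−j₂| ≤ J ≤ j₁+j₂, i.e. J ∈ [3/2, 9/2]; J = 13/2 is outside ✗ ⇒ coefficient is 0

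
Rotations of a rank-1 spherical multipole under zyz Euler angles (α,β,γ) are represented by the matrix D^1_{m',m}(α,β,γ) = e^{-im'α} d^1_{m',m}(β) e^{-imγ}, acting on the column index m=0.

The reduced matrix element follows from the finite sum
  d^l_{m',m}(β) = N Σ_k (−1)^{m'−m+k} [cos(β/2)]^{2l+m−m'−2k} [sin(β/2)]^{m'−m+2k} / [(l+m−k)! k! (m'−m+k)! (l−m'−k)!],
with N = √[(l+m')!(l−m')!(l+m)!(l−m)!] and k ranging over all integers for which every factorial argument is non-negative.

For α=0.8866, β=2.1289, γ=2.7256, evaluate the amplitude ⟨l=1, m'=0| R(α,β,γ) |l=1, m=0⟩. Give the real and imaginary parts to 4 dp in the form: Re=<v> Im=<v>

Split into d^1_{0,0}(β=2.1289) × two z-phases.
With c≡cos(β/2)=0.484985 and s≡sin(β/2)=0.874522, N=[1·1·1·1]^{1/2}=1.000000
k∈{0,1} keeps every argument non-negative
  k=0: (−1)^0·1.0000/(1)·0.4850^2·0.8745^0 = +0.235211
  k=1: (−1)^1·1.0000/(1)·0.4850^0·0.8745^2 = -0.764789
d^1_{0,0}(2.1289) = +0.235211 -0.764789 = -0.529579
D = (+1.000000+0.000000i)·(-0.529579)·(+1.000000+0.000000i) = -0.529579+0.000000i

Re=-0.5296 Im=0.0000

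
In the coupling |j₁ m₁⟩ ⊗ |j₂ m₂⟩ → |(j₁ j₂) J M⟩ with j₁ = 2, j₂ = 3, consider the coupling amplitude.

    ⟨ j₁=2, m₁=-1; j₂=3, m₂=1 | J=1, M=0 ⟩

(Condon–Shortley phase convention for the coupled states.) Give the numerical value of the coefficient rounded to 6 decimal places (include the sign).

-0.478091

√[3·4!0!2!/7! · 1!3!4!2!1!1!] = √(288/35)
  +(−1)^3/∏(3,1,0,1,0,1)! = -1/6  (running -1/6)
⟨..|..⟩ = √(288/35)·(-1/6) = -0.478091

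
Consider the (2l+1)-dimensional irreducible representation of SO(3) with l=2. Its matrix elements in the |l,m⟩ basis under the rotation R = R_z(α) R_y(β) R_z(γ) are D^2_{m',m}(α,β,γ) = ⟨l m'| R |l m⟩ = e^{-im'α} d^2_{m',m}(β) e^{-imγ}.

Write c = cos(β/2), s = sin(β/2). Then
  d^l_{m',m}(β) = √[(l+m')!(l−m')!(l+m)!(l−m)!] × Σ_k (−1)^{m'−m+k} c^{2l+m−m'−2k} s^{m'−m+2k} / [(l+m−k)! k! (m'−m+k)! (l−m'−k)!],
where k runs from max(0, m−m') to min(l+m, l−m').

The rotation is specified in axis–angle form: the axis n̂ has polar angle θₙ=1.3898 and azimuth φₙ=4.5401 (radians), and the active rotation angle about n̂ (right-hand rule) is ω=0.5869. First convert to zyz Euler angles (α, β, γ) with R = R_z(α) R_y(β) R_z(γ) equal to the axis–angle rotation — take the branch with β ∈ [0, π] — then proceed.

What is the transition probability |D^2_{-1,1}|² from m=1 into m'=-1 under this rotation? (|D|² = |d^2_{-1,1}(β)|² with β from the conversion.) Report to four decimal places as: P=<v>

Axis–angle → zyz. n̂ = (sinθₙcosφₙ, sinθₙsinφₙ, cosθₙ) = (-0.168637, -0.969102, +0.180010), ω = 0.5869.
R = I cosω + sinω [n̂]ₓ + (1−cosω) n̂n̂ᵀ gives
  R = [+0.837420, -0.072339, -0.541751; +0.127034, +0.989819, +0.064197; +0.531592, -0.122580, +0.838084]
β = atan2(√(R₁₃²+R₂₃²), R₃₃) = 0.577035; α = atan2(R₂₃, R₁₃) mod 2π = 3.023644; γ = atan2(R₃₂, −R₃₁) mod 2π = 3.368222
D^2_{-1,1}(3.0236,0.5770,3.3682) = e^{-i·-1·3.0236}·d^2_{-1,1}(0.5770)·e^{-i·1·3.3682}. Compute d first:
c=cos(0.577035/2)=0.958667, s=sin(0.577035/2)=0.284531; N=√[1·6·6·1]=6.000000
k: max(0,(1)−(-1))=2 … min(2+(1),2−(-1))=3
  k=2: (−1)^0·6.0000/(2)·0.9587^2·0.2845^2 = +0.223212
  k=3: (−1)^1·6.0000/(6)·0.9587^0·0.2845^4 = -0.006554
d^2_{-1,1}(0.5770) = +0.223212 -0.006554 = +0.216657
|D^2_{-1,1}|² = |d^2_{-1,1}(β)|² = (+0.216657)² = 0.046940 (the z-rotation phases have unit modulus)

P=0.0469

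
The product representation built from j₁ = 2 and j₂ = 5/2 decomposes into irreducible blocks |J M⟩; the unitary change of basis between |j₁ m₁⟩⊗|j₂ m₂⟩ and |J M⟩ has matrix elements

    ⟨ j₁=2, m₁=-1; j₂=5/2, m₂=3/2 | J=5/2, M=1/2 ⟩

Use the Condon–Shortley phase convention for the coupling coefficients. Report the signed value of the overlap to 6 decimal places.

√[6·2!2!3!/8! · 1!3!4!1!3!2!] = √(216/35)
  +(−1)^1/∏(1,1,2,3,0,0)! = -1/12  (running -1/12)
  +(−1)^2/∏(2,0,1,2,1,1)! = 1/4  (running 1/6)
⟨..|..⟩ = √(216/35)·(1/6) = +0.414039

+0.414039  (= +√(6/35))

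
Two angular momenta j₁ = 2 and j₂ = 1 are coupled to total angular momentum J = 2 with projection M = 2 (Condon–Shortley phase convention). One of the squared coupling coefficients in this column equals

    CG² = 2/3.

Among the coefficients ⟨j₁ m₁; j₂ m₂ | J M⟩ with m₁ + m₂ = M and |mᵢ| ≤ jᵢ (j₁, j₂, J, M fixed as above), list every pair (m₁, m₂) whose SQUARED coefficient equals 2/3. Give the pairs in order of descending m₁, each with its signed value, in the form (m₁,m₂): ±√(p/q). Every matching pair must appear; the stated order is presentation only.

(2,0): +√(2/3)

Admissible pairs with m₁+m₂ = M = 2: (1,1), (2,0)
  (m₁,m₂)=(2,0): CG² = 2/3, CG = +√(2/3)   ← matches the target
  (m₁,m₂)=(1,1): CG² = 1/3, CG = −√(1/3)
Pairs with CG² = 2/3: (2,0): +√(2/3)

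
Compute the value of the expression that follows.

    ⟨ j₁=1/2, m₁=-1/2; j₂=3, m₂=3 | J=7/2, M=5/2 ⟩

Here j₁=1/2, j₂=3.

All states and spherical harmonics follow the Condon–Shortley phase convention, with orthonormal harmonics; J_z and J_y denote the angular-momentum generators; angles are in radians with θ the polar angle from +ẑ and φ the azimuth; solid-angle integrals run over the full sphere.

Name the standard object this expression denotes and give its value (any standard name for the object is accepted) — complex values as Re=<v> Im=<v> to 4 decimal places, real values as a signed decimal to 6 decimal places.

This is a Clebsch–Gordan (vector-coupling) coefficient.
√[8·0!1!6!/8! · 0!1!6!0!6!1!] = √(518400/7)
  +(−1)^0/∏(0,0,1,6,0,0)! = 1/720  (running 1/720)
⟨..|..⟩ = √(518400/7)·(1/720) = +0.377964

Clebsch–Gordan coefficient, +√(1/7) ≈ +0.377964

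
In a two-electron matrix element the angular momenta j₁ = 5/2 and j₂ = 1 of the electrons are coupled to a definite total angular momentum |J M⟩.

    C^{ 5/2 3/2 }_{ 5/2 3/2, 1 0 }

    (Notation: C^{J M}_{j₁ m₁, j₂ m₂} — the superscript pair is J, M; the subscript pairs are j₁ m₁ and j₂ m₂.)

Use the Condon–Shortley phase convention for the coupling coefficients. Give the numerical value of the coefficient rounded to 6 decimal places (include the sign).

j₁+j₂−J=1  J+j₁−j₂=4  J−j₁+j₂=1  j₁+j₂+J+1=7
(j₁±m₁, j₂±m₂, J±M) = (4,1,1,1,4,1)
P² = 576/35
sum k=0..1:
  [0] +1/6 = 1/6
  [1] −1/24 = -1/24
S = 1/8
C² = P²·S² = 9/35 ; C = +0.507093

+√(9/35) = +0.507093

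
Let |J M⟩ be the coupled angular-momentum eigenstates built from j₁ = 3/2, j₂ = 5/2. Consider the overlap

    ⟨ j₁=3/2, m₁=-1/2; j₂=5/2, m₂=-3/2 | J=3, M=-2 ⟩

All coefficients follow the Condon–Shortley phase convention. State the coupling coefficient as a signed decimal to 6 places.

+√(1/12) ≈ +0.288675

j₁+j₂−J=1  J+j₁−j₂=2  J−j₁+j₂=4  j₁+j₂+J+1=8
(j₁±m₁, j₂±m₂, J±M) = (1,2,1,4,1,5)
P² = 48
sum k=0..1:
  [0] +1/12 = 1/12
  [1] −1/24 = -1/24
S = 1/24
C² = P²·S² = 1/12 ; C = +0.288675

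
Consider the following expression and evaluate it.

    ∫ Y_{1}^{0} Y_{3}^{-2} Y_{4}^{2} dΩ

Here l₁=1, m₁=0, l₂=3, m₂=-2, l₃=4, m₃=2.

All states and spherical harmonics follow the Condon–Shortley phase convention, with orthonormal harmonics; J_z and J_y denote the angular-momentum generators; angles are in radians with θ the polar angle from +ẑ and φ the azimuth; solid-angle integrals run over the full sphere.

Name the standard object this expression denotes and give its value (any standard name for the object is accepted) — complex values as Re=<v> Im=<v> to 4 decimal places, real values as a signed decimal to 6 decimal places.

Gaunt coefficient, +0.213244

This is a Gaunt coefficient — the integral of a triple product of spherical harmonics over the sphere.
Rules hold: Σm=0, L=8 even, 2≤4≤4.
N = 3·7·9 = 189
Δ = 0!·2!·6!/9! = 1/252
Racah Σ t=0..0: t=0:+1/36 = 1/36
⇒ 3j(1 3 4; 0 0 0)² = 4/63, sgn +1
Racah Σ t=0..0: t=0:+1/120 = 1/120
⇒ 3j(1 3 4; 0 -2 2)² = 1/21, sgn +1
4πI² = N·(3j₀)²·(3jₘ)² = 4/7
I = +1·√(0.571429/4π) = 0.21324362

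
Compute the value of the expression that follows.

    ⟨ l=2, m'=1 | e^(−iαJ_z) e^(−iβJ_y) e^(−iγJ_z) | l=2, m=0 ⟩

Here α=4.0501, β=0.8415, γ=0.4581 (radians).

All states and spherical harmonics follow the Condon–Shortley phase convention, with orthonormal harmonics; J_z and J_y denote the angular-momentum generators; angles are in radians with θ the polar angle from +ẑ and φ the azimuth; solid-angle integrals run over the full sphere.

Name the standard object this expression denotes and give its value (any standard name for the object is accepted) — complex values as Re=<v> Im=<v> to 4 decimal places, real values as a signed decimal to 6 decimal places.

Wigner D-matrix element, Re=0.3742 Im=-0.4799

This is a Wigner D-matrix element — the rotation-matrix element ⟨l m'| R(α,β,γ) |l m⟩ in the angular-momentum basis.
Split into d^2_{1,0}(β=0.8415) × two z-phases.
Half-angle: c=0.912783, s=0.408445. N=√(6·1·2·2)=4.898979
The bounds max(0,m−m')=0 and min(l+m,l−m')=1 give 2 terms
  k=0: (−1)^1·4.8990/(2)·0.9128^3·0.4084^1 = -0.760872
  k=1: (−1)^2·4.8990/(2)·0.9128^1·0.4084^3 = +0.152351
d^2_{1,0}(0.8415) = -0.760872 +0.152351 = -0.608522
Attach z-rotation phases: D = e^{-i(1)(4.0501)}·(-0.608522)·e^{-i(0)(0.4581)} = +0.374194-0.479872i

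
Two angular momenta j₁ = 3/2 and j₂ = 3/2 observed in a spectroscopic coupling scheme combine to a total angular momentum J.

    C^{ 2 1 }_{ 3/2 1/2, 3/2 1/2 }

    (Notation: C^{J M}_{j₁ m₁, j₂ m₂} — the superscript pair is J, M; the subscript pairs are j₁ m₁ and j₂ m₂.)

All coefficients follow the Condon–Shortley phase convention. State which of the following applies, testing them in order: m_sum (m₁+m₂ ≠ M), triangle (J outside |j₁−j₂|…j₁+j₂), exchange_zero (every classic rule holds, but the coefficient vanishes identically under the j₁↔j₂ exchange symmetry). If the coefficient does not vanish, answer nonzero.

m-sum: m₁+m₂ = 1/2+1/2 = 1, M = 1  ✓
triangle: |j₁−j₂| = 0 ≤ J = 2 ≤ j₁+j₂ = 3  ✓
exchange: j₁=j₂ and m₁=m₂, and (−1)^(j₁+j₂−J) = (−1)^1 = −1 forces ⟨j₁m₁;j₂m₂|JM⟩ = −⟨j₂m₂;j₁m₁|JM⟩ = −⟨j₁m₁;j₂m₂|JM⟩ ⇒ the coefficient vanishes identically
Racah sum check: Σ_k collapses to 0 ⇒ CG = 0

exchange_zero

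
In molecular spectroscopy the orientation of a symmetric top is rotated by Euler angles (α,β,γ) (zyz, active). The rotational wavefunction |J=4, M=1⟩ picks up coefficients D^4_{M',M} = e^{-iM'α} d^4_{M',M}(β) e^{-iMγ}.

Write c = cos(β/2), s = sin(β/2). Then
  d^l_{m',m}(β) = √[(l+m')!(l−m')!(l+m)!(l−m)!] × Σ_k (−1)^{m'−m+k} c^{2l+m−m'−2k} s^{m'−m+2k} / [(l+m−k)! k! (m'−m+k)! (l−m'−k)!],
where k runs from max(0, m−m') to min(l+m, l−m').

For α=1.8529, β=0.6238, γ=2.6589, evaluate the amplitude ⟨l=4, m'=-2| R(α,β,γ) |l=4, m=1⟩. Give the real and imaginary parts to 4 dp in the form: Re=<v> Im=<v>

Re=0.1353 Im=0.2341

D^4_{-2,1}(1.8529,0.6238,2.6589) = e^{-i·-2·1.8529}·d^4_{-2,1}(0.6238)·e^{-i·1·2.6589}. Compute d first:
Half-angle: c=0.951752, s=0.306868. N=√(2·720·120·6)=1018.233765
The bounds max(0,m−m')=3 and min(l+m,l−m')=5 give 3 terms
  k=3: (−1)^0·1018.2338/(72)·0.9518^5·0.3069^3 = +0.319144
  k=4: (−1)^1·1018.2338/(48)·0.9518^3·0.3069^5 = -0.049766
  k=5: (−1)^2·1018.2338/(240)·0.9518^1·0.3069^7 = +0.001035
d^4_{-2,1}(0.6238) = +0.319144 -0.049766 +0.001035 = +0.270413
Attach z-rotation phases: D = e^{-i(-2)(1.8529)}·(+0.270413)·e^{-i(1)(2.6589)} = +0.135276+0.234144i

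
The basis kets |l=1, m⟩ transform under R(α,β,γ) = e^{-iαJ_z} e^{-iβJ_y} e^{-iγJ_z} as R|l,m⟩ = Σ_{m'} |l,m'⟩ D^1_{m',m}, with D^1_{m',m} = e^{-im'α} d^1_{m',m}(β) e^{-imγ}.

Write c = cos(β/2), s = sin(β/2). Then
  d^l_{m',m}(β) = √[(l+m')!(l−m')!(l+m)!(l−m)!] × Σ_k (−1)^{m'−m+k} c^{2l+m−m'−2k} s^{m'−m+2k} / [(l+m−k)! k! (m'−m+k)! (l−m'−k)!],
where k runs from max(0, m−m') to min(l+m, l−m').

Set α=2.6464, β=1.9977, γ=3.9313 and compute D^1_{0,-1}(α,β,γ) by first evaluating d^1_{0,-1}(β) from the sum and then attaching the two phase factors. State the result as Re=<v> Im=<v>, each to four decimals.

Re=0.4532 Im=0.4571

Split into d^1_{0,-1}(β=1.9977) × two z-phases.
c=cos(1.997700/2)=0.541270, s=sin(1.997700/2)=0.840849; N=√[1·1·1·2]=1.414214
The bounds max(0,m−m')=0 and min(l+m,l−m')=0 give 1 term
  k=0: (−1)^1·1.4142/(1)·0.5413^1·0.8408^1 = -0.643645
d^1_{0,-1}(1.9977) = -0.643645
D = (+1.000000+0.000000i)·(-0.643645)·(-0.704053-0.710147i) = +0.453161+0.457083i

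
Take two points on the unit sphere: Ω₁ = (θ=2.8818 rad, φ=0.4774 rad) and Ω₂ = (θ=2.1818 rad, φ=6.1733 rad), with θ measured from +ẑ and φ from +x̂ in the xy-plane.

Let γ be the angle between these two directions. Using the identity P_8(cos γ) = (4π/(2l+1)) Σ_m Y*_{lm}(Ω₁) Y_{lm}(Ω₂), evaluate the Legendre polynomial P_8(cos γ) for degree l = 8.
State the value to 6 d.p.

Expand P_8 via completeness: Σ_{m} conj(Y_{8,m}) at Ω₁ times Y_{8,m} at Ω₂ —
  m=-8: Y*=(-0.000008, -0.000006)  Y=(0.066600, 0.080413)  product (-0.000000, -0.000001)
  m=-7: Y*=(0.000144, 0.000029)  Y=(-0.210170, -0.203468)  product (-0.000024, -0.000035)
  m=-6: Y*=(-0.001353, 0.000385)  Y=(0.353672, 0.274097)  product (-0.000584, -0.000235)
  m=-5: Y*=(0.007051, -0.006630)  Y=(-0.284057, -0.173933)  product (-0.003156, 0.000657)
  m=-4: Y*=(-0.016362, 0.046431)  Y=(-0.071142, -0.033452)  product (0.002717, -0.002756)
  m=-3: Y*=(-0.025182, -0.180529)  Y=(0.347188, 0.118787)  product (0.012702, -0.065669)
  m=-2: Y*=(0.265506, 0.375071)  Y=(-0.112099, -0.025041)  product (-0.020371, -0.048694)
  m=-1: Y*=(-0.576942, -0.298458)  Y=(-0.315928, -0.034856)  product (0.171869, 0.114401)
  m=+0: Y*=(0.122909, -0.000000)  Y=(0.165728, 0.000000)  product (0.020370, 0.000000)
  m=+1: Y*=(0.576942, -0.298458)  Y=(0.315928, -0.034856)  product (0.171869, -0.114401)
  m=+2: Y*=(0.265506, -0.375071)  Y=(-0.112099, 0.025041)  product (-0.020371, 0.048694)
  m=+3: Y*=(0.025182, -0.180529)  Y=(-0.347188, 0.118787)  product (0.012702, 0.065669)
  m=+4: Y*=(-0.016362, -0.046431)  Y=(-0.071142, 0.033452)  product (0.002717, 0.002756)
  m=+5: Y*=(-0.007051, -0.006630)  Y=(0.284057, -0.173933)  product (-0.003156, -0.000657)
  m=+6: Y*=(-0.001353, -0.000385)  Y=(0.353672, -0.274097)  product (-0.000584, 0.000235)
  m=+7: Y*=(-0.000144, 0.000029)  Y=(0.210170, -0.203468)  product (-0.000024, 0.000035)
  m=+8: Y*=(-0.000008, 0.000006)  Y=(0.066600, -0.080413)  product (-0.000000, 0.000001)
Total Σ_m = (0.346674, -0.000000). Multiply by 0.739198: (0.256261, -0.000000). P_8(cos γ) = 0.256261

0.256261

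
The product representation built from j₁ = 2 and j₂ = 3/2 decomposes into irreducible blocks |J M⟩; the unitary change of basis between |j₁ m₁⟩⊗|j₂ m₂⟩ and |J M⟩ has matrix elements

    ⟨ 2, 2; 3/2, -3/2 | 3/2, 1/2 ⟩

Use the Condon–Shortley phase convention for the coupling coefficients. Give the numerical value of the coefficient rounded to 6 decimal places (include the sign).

+0.632456  (= +√(2/5))

triangle: 2!*2!*1!/6! = 4/720
(j±m)!: 4!*0!*0!*3!*2!*1! = 288
prefactor² = (2J+1)*Δ*N² = 32/5
  k=0: +1/(0!*2!*0!*0!*2!*1!) = 1/4
Σ = 1/4  ⇒  CG² = 32/5*(1/4)² = 2/5
CG = +√(2/5) = +0.632456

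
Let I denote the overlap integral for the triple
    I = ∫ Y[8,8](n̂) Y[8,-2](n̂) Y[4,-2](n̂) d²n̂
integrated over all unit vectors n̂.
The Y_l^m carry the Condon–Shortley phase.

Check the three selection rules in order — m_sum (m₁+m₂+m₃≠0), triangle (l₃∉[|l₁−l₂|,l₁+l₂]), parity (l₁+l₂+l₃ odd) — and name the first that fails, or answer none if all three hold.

azimuthal sum: 8 − 2 − 2 = 4  ✗
0 ≤ 4 ≤ 16 (triangle on l)
L = 8 + 8 + 4 = 20 (even)

m_sum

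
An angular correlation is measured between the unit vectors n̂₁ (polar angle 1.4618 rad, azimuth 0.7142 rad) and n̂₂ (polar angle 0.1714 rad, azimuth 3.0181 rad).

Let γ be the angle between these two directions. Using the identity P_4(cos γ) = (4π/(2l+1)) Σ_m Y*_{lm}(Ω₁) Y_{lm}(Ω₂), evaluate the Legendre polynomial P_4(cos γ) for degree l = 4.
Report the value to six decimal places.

Term-by-term m-sum for l=4 (normalisation 4π/9 = 1.396263):
  m=-4: (-0.41472 + 0.12141j) × (0.00033 + 0.00018j) = -0.00016 - 0.00003j  (running Σ = -0.00016 - 0.00003j)
  m=-3: (-0.07238 + 0.11247j) × (-0.00570 - 0.00222j) = 0.00066 - 0.00048j  (running Σ = 0.00050 - 0.00051j)
  m=-2: (-0.04303 - 0.30011j) × (0.05470 + 0.01379j) = 0.00179 - 0.01701j  (running Σ = 0.00229 - 0.01752j)
  m=-1: (-0.11276 - 0.09775j) × (-0.29954 - 0.03718j) = 0.03014 + 0.03347j  (running Σ = 0.03243 + 0.01595j)
  m=0: (0.28032 + 0.00000j) × (0.72632 + 0.00000j) = 0.20360 + 0.00000j  (running Σ = 0.23604 + 0.01595j)
  m=1: (0.11276 - 0.09775j) × (0.29954 - 0.03718j) = 0.03014 - 0.03347j  (running Σ = 0.26618 - 0.01752j)
  m=2: (-0.04303 + 0.30011j) × (0.05470 - 0.01379j) = 0.00179 + 0.01701j  (running Σ = 0.26796 - 0.00051j)
  m=3: (0.07238 + 0.11247j) × (0.00570 - 0.00222j) = 0.00066 + 0.00048j  (running Σ = 0.26863 - 0.00003j)
  m=4: (-0.41472 - 0.12141j) × (0.00033 - 0.00018j) = -0.00016 + 0.00003j  (running Σ = 0.26847 - 0.00000j)
Total Σ_m = 0.26847 - 0.00000j. Multiply by 1.396263: 0.37485 - 0.00000j. P_4(cos γ) = 0.374852

0.374852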